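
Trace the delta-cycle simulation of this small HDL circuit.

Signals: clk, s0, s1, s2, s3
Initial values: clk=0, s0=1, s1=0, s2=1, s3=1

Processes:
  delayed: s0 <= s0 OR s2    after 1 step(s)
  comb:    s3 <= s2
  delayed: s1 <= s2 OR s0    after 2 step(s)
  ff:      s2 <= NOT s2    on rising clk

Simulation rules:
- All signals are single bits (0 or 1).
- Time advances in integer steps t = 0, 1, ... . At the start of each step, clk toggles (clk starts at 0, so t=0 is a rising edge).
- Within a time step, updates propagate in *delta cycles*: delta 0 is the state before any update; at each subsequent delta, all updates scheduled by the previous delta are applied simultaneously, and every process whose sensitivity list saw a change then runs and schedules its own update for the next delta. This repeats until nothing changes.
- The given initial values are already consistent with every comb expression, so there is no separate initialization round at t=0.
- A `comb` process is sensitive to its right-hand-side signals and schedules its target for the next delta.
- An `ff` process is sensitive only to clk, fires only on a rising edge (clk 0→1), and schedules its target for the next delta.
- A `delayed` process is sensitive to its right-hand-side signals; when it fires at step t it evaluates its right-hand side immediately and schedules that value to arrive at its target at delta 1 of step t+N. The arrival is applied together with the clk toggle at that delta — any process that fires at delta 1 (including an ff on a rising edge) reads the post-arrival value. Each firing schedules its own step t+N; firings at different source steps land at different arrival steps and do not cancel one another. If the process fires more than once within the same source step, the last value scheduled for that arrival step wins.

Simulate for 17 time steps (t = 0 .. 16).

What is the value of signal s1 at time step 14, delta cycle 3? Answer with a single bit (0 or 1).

t0.Δ0 s3=1 clk=0 s1=0 s0=1 s2=1
t0.Δ1 s3=1 clk=1 s1=0 s0=1 s2=1
t0.Δ2 s3=1 clk=1 s1=0 s0=1 s2=0
t0.Δ3 s3=0 clk=1 s1=0 s0=1 s2=0
t1.Δ0 s3=0 clk=1 s1=0 s0=1 s2=0
t1.Δ1 s3=0 clk=0 s1=0 s0=1 s2=0
t2.Δ0 s3=0 clk=0 s1=0 s0=1 s2=0
t2.Δ1 s3=0 clk=1 s1=1 s0=1 s2=0
t2.Δ2 s3=0 clk=1 s1=1 s0=1 s2=1
t2.Δ3 s3=1 clk=1 s1=1 s0=1 s2=1
t3.Δ0 s3=1 clk=1 s1=1 s0=1 s2=1
t3.Δ1 s3=1 clk=0 s1=1 s0=1 s2=1
t4.Δ0 s3=1 clk=0 s1=1 s0=1 s2=1
t4.Δ1 s3=1 clk=1 s1=1 s0=1 s2=1
t4.Δ2 s3=1 clk=1 s1=1 s0=1 s2=0
t4.Δ3 s3=0 clk=1 s1=1 s0=1 s2=0
t5.Δ0 s3=0 clk=1 s1=1 s0=1 s2=0
t5.Δ1 s3=0 clk=0 s1=1 s0=1 s2=0
t6.Δ0 s3=0 clk=0 s1=1 s0=1 s2=0
t6.Δ1 s3=0 clk=1 s1=1 s0=1 s2=0
t6.Δ2 s3=0 clk=1 s1=1 s0=1 s2=1
t6.Δ3 s3=1 clk=1 s1=1 s0=1 s2=1
t7.Δ0 s3=1 clk=1 s1=1 s0=1 s2=1
t7.Δ1 s3=1 clk=0 s1=1 s0=1 s2=1
t8.Δ0 s3=1 clk=0 s1=1 s0=1 s2=1
t8.Δ1 s3=1 clk=1 s1=1 s0=1 s2=1
t8.Δ2 s3=1 clk=1 s1=1 s0=1 s2=0
t8.Δ3 s3=0 clk=1 s1=1 s0=1 s2=0
t9.Δ0 s3=0 clk=1 s1=1 s0=1 s2=0
t9.Δ1 s3=0 clk=0 s1=1 s0=1 s2=0
t10.Δ0 s3=0 clk=0 s1=1 s0=1 s2=0
t10.Δ1 s3=0 clk=1 s1=1 s0=1 s2=0
t10.Δ2 s3=0 clk=1 s1=1 s0=1 s2=1
t10.Δ3 s3=1 clk=1 s1=1 s0=1 s2=1
t11.Δ0 s3=1 clk=1 s1=1 s0=1 s2=1
t11.Δ1 s3=1 clk=0 s1=1 s0=1 s2=1
t12.Δ0 s3=1 clk=0 s1=1 s0=1 s2=1
t12.Δ1 s3=1 clk=1 s1=1 s0=1 s2=1
t12.Δ2 s3=1 clk=1 s1=1 s0=1 s2=0
t12.Δ3 s3=0 clk=1 s1=1 s0=1 s2=0
t13.Δ0 s3=0 clk=1 s1=1 s0=1 s2=0
t13.Δ1 s3=0 clk=0 s1=1 s0=1 s2=0
t14.Δ0 s3=0 clk=0 s1=1 s0=1 s2=0
t14.Δ1 s3=0 clk=1 s1=1 s0=1 s2=0
t14.Δ2 s3=0 clk=1 s1=1 s0=1 s2=1
t14.Δ3 s3=1 clk=1 s1=1 s0=1 s2=1
t15.Δ0 s3=1 clk=1 s1=1 s0=1 s2=1
t15.Δ1 s3=1 clk=0 s1=1 s0=1 s2=1
t16.Δ0 s3=1 clk=0 s1=1 s0=1 s2=1
t16.Δ1 s3=1 clk=1 s1=1 s0=1 s2=1
t16.Δ2 s3=1 clk=1 s1=1 s0=1 s2=0
t16.Δ3 s3=0 clk=1 s1=1 s0=1 s2=0

1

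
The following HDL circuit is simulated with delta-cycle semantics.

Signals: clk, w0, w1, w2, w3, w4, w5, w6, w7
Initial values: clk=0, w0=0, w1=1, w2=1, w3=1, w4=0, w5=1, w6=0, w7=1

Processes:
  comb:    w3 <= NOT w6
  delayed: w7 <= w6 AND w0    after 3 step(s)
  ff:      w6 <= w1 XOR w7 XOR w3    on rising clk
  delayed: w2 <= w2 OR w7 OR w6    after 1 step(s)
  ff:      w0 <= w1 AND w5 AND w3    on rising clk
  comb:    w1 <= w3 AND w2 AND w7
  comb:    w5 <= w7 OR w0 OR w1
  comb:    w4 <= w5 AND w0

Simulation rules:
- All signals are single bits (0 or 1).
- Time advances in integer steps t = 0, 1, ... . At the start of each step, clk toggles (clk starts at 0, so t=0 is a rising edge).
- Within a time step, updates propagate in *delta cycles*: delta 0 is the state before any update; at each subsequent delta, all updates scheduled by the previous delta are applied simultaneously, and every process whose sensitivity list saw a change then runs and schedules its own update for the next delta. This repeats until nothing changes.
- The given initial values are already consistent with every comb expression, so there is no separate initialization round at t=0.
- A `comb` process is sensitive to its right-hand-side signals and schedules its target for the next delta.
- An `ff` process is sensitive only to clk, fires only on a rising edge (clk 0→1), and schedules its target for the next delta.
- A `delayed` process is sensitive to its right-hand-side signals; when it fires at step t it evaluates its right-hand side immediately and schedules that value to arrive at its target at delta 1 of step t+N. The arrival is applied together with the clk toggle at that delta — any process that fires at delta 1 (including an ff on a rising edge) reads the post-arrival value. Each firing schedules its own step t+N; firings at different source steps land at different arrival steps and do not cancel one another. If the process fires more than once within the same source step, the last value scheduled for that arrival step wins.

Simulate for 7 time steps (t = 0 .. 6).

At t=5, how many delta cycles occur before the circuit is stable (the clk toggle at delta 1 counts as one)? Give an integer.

2

[bits: clk,w7,w2,w5,w3,w6,w4,w1,w0]
t=0: Δ0=011110010 Δ1=111110010 Δ2=111111011 Δ3=111101111 Δ4=111101101 | 4Δ
t=1: Δ0=111101101 Δ1=011101101 | 1Δ
t=2: Δ0=011101101 Δ1=111101101 Δ2=111101100 Δ3=111101000 | 3Δ
t=3: Δ0=111101000 Δ1=011101000 | 1Δ
t=4: Δ0=011101000 Δ1=111101000 | 1Δ
t=5: Δ0=111101000 Δ1=001101000 Δ2=001001000 | 2Δ
t=6: Δ0=001001000 Δ1=101001000 Δ2=101000000 Δ3=101010000 | 3Δ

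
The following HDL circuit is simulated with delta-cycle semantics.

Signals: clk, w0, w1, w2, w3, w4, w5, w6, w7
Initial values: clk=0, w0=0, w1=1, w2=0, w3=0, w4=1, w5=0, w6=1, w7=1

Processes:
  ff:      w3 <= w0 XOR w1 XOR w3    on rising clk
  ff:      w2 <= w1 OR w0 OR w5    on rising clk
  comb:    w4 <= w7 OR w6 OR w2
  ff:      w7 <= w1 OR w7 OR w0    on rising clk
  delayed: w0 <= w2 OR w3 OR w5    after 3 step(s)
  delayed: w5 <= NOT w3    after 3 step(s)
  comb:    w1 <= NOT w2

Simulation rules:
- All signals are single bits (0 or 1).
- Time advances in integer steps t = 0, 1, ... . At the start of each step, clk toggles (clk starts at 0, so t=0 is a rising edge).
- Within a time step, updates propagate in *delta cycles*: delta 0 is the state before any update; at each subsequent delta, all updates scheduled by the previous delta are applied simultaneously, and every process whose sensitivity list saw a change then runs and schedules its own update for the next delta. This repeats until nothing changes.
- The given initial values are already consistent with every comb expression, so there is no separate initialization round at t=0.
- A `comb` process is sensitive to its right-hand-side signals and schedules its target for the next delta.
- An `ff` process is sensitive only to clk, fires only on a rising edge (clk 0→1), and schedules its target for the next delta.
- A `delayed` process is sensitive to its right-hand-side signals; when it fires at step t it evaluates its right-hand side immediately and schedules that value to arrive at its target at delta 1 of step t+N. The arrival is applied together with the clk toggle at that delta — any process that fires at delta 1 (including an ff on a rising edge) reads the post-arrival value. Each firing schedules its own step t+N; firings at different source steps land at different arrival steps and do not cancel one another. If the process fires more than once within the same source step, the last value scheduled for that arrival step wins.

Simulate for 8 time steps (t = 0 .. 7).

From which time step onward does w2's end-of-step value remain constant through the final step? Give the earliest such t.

[bits: w0,w7,w1,w3,w5,w6,w2,w4,clk]
t=0: Δ0=011001010 Δ1=011001011 Δ2=011101111 Δ3=010101111 | 3Δ
t=1: Δ0=010101111 Δ1=010101110 | 1Δ
t=2: Δ0=010101110 Δ1=010101111 Δ2=010101011 Δ3=011101011 | 3Δ
t=3: Δ0=011101011 Δ1=111101010 | 1Δ
t=4: Δ0=111101010 Δ1=111101011 Δ2=111101111 Δ3=110101111 | 3Δ
t=5: Δ0=110101111 Δ1=110101110 | 1Δ
t=6: Δ0=110101110 Δ1=110101111 Δ2=110001111 | 2Δ
t=7: Δ0=110001111 Δ1=110001110 | 1Δ

4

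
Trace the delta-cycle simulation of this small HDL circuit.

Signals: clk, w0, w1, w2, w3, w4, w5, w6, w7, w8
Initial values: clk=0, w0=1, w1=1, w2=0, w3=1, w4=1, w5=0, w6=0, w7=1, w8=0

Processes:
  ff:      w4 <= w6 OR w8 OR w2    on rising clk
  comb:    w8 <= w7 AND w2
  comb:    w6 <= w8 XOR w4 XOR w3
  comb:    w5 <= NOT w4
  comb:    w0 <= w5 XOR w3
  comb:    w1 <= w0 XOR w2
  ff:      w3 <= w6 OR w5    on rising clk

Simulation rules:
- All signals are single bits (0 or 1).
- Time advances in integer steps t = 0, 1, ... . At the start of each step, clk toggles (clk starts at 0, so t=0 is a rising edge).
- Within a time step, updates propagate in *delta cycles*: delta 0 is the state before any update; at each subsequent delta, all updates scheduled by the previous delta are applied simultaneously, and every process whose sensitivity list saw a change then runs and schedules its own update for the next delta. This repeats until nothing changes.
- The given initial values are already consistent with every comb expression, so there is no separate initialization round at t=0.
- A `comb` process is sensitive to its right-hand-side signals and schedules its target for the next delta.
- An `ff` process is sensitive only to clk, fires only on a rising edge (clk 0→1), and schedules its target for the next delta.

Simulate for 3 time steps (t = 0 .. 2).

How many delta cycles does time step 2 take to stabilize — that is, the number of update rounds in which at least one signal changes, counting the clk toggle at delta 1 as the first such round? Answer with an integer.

t=0 Δ0: w6=0 w5=0 clk=0 w1=1 w3=1 w0=1 w7=1 w4=1 w8=0 w2=0
  Δ1: clk:0→1
  Δ2: w3:1→0, w4:1→0
  Δ3: w5:0→1, w0:1→0
  Δ4: w1:1→0, w0:0→1
  Δ5: w1:0→1
  (5Δ to stable)
t=1 Δ0: w6=0 w5=1 clk=1 w1=1 w3=0 w0=1 w7=1 w4=0 w8=0 w2=0
  Δ1: clk:1→0
  (1Δ to stable)
t=2 Δ0: w6=0 w5=1 clk=0 w1=1 w3=0 w0=1 w7=1 w4=0 w8=0 w2=0
  Δ1: clk:0→1
  Δ2: w3:0→1
  Δ3: w6:0→1, w0:1→0
  Δ4: w1:1→0
  (4Δ to stable)

4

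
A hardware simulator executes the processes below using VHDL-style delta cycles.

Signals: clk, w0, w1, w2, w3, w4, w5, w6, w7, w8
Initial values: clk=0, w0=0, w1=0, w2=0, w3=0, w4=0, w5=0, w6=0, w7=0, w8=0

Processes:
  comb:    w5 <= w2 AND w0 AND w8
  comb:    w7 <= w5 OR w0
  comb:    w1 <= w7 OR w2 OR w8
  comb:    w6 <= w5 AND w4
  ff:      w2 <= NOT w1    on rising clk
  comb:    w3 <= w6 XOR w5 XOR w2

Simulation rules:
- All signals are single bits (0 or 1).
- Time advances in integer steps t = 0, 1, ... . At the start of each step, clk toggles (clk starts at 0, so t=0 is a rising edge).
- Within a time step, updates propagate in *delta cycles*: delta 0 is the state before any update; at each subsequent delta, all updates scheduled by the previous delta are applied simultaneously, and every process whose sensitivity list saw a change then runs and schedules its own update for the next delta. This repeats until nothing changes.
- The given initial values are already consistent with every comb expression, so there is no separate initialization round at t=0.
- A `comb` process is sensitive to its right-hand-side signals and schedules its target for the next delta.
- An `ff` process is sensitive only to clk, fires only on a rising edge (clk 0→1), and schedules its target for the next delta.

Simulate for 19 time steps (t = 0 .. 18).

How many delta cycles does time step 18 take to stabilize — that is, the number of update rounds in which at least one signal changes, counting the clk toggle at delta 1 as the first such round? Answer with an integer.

t0.Δ0 w6=0 w3=0 w0=0 w7=0 w5=0 w4=0 w1=0 w2=0 w8=0 clk=0
t0.Δ1 w6=0 w3=0 w0=0 w7=0 w5=0 w4=0 w1=0 w2=0 w8=0 clk=1
t0.Δ2 w6=0 w3=0 w0=0 w7=0 w5=0 w4=0 w1=0 w2=1 w8=0 clk=1
t0.Δ3 w6=0 w3=1 w0=0 w7=0 w5=0 w4=0 w1=1 w2=1 w8=0 clk=1
t1.Δ0 w6=0 w3=1 w0=0 w7=0 w5=0 w4=0 w1=1 w2=1 w8=0 clk=1
t1.Δ1 w6=0 w3=1 w0=0 w7=0 w5=0 w4=0 w1=1 w2=1 w8=0 clk=0
t2.Δ0 w6=0 w3=1 w0=0 w7=0 w5=0 w4=0 w1=1 w2=1 w8=0 clk=0
t2.Δ1 w6=0 w3=1 w0=0 w7=0 w5=0 w4=0 w1=1 w2=1 w8=0 clk=1
t2.Δ2 w6=0 w3=1 w0=0 w7=0 w5=0 w4=0 w1=1 w2=0 w8=0 clk=1
t2.Δ3 w6=0 w3=0 w0=0 w7=0 w5=0 w4=0 w1=0 w2=0 w8=0 clk=1
t3.Δ0 w6=0 w3=0 w0=0 w7=0 w5=0 w4=0 w1=0 w2=0 w8=0 clk=1
t3.Δ1 w6=0 w3=0 w0=0 w7=0 w5=0 w4=0 w1=0 w2=0 w8=0 clk=0
t4.Δ0 w6=0 w3=0 w0=0 w7=0 w5=0 w4=0 w1=0 w2=0 w8=0 clk=0
t4.Δ1 w6=0 w3=0 w0=0 w7=0 w5=0 w4=0 w1=0 w2=0 w8=0 clk=1
t4.Δ2 w6=0 w3=0 w0=0 w7=0 w5=0 w4=0 w1=0 w2=1 w8=0 clk=1
t4.Δ3 w6=0 w3=1 w0=0 w7=0 w5=0 w4=0 w1=1 w2=1 w8=0 clk=1
t5.Δ0 w6=0 w3=1 w0=0 w7=0 w5=0 w4=0 w1=1 w2=1 w8=0 clk=1
t5.Δ1 w6=0 w3=1 w0=0 w7=0 w5=0 w4=0 w1=1 w2=1 w8=0 clk=0
t6.Δ0 w6=0 w3=1 w0=0 w7=0 w5=0 w4=0 w1=1 w2=1 w8=0 clk=0
t6.Δ1 w6=0 w3=1 w0=0 w7=0 w5=0 w4=0 w1=1 w2=1 w8=0 clk=1
t6.Δ2 w6=0 w3=1 w0=0 w7=0 w5=0 w4=0 w1=1 w2=0 w8=0 clk=1
t6.Δ3 w6=0 w3=0 w0=0 w7=0 w5=0 w4=0 w1=0 w2=0 w8=0 clk=1
t7.Δ0 w6=0 w3=0 w0=0 w7=0 w5=0 w4=0 w1=0 w2=0 w8=0 clk=1
t7.Δ1 w6=0 w3=0 w0=0 w7=0 w5=0 w4=0 w1=0 w2=0 w8=0 clk=0
t8.Δ0 w6=0 w3=0 w0=0 w7=0 w5=0 w4=0 w1=0 w2=0 w8=0 clk=0
t8.Δ1 w6=0 w3=0 w0=0 w7=0 w5=0 w4=0 w1=0 w2=0 w8=0 clk=1
t8.Δ2 w6=0 w3=0 w0=0 w7=0 w5=0 w4=0 w1=0 w2=1 w8=0 clk=1
t8.Δ3 w6=0 w3=1 w0=0 w7=0 w5=0 w4=0 w1=1 w2=1 w8=0 clk=1
t9.Δ0 w6=0 w3=1 w0=0 w7=0 w5=0 w4=0 w1=1 w2=1 w8=0 clk=1
t9.Δ1 w6=0 w3=1 w0=0 w7=0 w5=0 w4=0 w1=1 w2=1 w8=0 clk=0
t10.Δ0 w6=0 w3=1 w0=0 w7=0 w5=0 w4=0 w1=1 w2=1 w8=0 clk=0
t10.Δ1 w6=0 w3=1 w0=0 w7=0 w5=0 w4=0 w1=1 w2=1 w8=0 clk=1
t10.Δ2 w6=0 w3=1 w0=0 w7=0 w5=0 w4=0 w1=1 w2=0 w8=0 clk=1
t10.Δ3 w6=0 w3=0 w0=0 w7=0 w5=0 w4=0 w1=0 w2=0 w8=0 clk=1
t11.Δ0 w6=0 w3=0 w0=0 w7=0 w5=0 w4=0 w1=0 w2=0 w8=0 clk=1
t11.Δ1 w6=0 w3=0 w0=0 w7=0 w5=0 w4=0 w1=0 w2=0 w8=0 clk=0
t12.Δ0 w6=0 w3=0 w0=0 w7=0 w5=0 w4=0 w1=0 w2=0 w8=0 clk=0
t12.Δ1 w6=0 w3=0 w0=0 w7=0 w5=0 w4=0 w1=0 w2=0 w8=0 clk=1
t12.Δ2 w6=0 w3=0 w0=0 w7=0 w5=0 w4=0 w1=0 w2=1 w8=0 clk=1
t12.Δ3 w6=0 w3=1 w0=0 w7=0 w5=0 w4=0 w1=1 w2=1 w8=0 clk=1
t13.Δ0 w6=0 w3=1 w0=0 w7=0 w5=0 w4=0 w1=1 w2=1 w8=0 clk=1
t13.Δ1 w6=0 w3=1 w0=0 w7=0 w5=0 w4=0 w1=1 w2=1 w8=0 clk=0
t14.Δ0 w6=0 w3=1 w0=0 w7=0 w5=0 w4=0 w1=1 w2=1 w8=0 clk=0
t14.Δ1 w6=0 w3=1 w0=0 w7=0 w5=0 w4=0 w1=1 w2=1 w8=0 clk=1
t14.Δ2 w6=0 w3=1 w0=0 w7=0 w5=0 w4=0 w1=1 w2=0 w8=0 clk=1
t14.Δ3 w6=0 w3=0 w0=0 w7=0 w5=0 w4=0 w1=0 w2=0 w8=0 clk=1
t15.Δ0 w6=0 w3=0 w0=0 w7=0 w5=0 w4=0 w1=0 w2=0 w8=0 clk=1
t15.Δ1 w6=0 w3=0 w0=0 w7=0 w5=0 w4=0 w1=0 w2=0 w8=0 clk=0
t16.Δ0 w6=0 w3=0 w0=0 w7=0 w5=0 w4=0 w1=0 w2=0 w8=0 clk=0
t16.Δ1 w6=0 w3=0 w0=0 w7=0 w5=0 w4=0 w1=0 w2=0 w8=0 clk=1
t16.Δ2 w6=0 w3=0 w0=0 w7=0 w5=0 w4=0 w1=0 w2=1 w8=0 clk=1
t16.Δ3 w6=0 w3=1 w0=0 w7=0 w5=0 w4=0 w1=1 w2=1 w8=0 clk=1
t17.Δ0 w6=0 w3=1 w0=0 w7=0 w5=0 w4=0 w1=1 w2=1 w8=0 clk=1
t17.Δ1 w6=0 w3=1 w0=0 w7=0 w5=0 w4=0 w1=1 w2=1 w8=0 clk=0
t18.Δ0 w6=0 w3=1 w0=0 w7=0 w5=0 w4=0 w1=1 w2=1 w8=0 clk=0
t18.Δ1 w6=0 w3=1 w0=0 w7=0 w5=0 w4=0 w1=1 w2=1 w8=0 clk=1
t18.Δ2 w6=0 w3=1 w0=0 w7=0 w5=0 w4=0 w1=1 w2=0 w8=0 clk=1
t18.Δ3 w6=0 w3=0 w0=0 w7=0 w5=0 w4=0 w1=0 w2=0 w8=0 clk=1

3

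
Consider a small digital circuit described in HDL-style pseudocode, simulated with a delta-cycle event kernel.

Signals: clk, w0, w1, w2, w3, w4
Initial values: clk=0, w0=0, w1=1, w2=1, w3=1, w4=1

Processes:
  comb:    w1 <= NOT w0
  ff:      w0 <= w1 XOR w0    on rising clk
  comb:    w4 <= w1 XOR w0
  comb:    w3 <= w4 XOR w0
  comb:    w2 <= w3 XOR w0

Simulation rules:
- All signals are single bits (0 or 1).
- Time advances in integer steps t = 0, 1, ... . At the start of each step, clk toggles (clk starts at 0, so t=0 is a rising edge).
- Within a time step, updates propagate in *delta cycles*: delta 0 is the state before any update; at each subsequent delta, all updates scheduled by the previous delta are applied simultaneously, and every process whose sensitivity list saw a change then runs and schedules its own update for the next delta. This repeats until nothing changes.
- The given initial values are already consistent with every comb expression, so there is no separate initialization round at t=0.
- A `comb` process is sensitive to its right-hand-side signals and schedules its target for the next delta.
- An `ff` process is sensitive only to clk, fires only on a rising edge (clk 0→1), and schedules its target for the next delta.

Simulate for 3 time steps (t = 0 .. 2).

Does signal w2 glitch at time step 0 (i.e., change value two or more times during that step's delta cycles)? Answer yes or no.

yes

[bits: w1,w4,w2,w0,w3,clk]
t=0: Δ0=111010 Δ1=111011 Δ2=111111 Δ3=000101 Δ4=011111 Δ5=010101 Δ6=011101 | 6Δ
t=1: Δ0=011101 Δ1=011100 | 1Δ
t=2: Δ0=011100 Δ1=011101 | 1Δ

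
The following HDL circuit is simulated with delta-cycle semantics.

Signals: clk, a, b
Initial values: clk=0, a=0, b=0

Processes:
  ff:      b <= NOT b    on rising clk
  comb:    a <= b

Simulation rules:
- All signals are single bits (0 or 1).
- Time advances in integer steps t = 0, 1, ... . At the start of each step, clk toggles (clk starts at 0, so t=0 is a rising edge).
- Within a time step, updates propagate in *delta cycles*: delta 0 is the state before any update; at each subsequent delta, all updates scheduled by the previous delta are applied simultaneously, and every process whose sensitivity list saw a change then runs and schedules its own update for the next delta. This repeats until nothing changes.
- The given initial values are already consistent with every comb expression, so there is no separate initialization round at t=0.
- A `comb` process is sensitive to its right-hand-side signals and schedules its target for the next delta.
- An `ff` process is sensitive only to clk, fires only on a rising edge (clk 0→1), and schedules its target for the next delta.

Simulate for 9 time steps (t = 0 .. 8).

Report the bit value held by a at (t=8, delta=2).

t=0 Δ0: clk=0 a=0 b=0
  Δ1: clk:0→1
  Δ2: b:0→1
  Δ3: a:0→1
  (3Δ to stable)
t=1 Δ0: clk=1 a=1 b=1
  Δ1: clk:1→0
  (1Δ to stable)
t=2 Δ0: clk=0 a=1 b=1
  Δ1: clk:0→1
  Δ2: b:1→0
  Δ3: a:1→0
  (3Δ to stable)
t=3 Δ0: clk=1 a=0 b=0
  Δ1: clk:1→0
  (1Δ to stable)
t=4 Δ0: clk=0 a=0 b=0
  Δ1: clk:0→1
  Δ2: b:0→1
  Δ3: a:0→1
  (3Δ to stable)
t=5 Δ0: clk=1 a=1 b=1
  Δ1: clk:1→0
  (1Δ to stable)
t=6 Δ0: clk=0 a=1 b=1
  Δ1: clk:0→1
  Δ2: b:1→0
  Δ3: a:1→0
  (3Δ to stable)
t=7 Δ0: clk=1 a=0 b=0
  Δ1: clk:1→0
  (1Δ to stable)
t=8 Δ0: clk=0 a=0 b=0
  Δ1: clk:0→1
  Δ2: b:0→1
  Δ3: a:0→1
  (3Δ to stable)

0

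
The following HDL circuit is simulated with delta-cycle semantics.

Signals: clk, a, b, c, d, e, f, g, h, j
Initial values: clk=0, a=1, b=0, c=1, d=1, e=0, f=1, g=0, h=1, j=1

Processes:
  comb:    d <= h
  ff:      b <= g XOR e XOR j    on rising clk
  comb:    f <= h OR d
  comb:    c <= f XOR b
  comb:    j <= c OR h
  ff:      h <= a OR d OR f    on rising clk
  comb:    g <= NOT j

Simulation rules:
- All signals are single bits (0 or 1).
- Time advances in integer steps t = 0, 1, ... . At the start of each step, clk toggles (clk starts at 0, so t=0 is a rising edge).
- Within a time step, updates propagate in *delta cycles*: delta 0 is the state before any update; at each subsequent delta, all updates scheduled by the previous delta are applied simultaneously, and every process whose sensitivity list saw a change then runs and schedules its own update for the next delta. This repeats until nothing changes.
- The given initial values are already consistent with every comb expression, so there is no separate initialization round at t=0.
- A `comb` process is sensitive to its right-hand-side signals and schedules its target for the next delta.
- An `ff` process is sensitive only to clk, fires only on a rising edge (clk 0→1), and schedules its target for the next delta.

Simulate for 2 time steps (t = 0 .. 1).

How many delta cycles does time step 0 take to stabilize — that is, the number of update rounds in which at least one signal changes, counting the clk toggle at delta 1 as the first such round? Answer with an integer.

3

[bits: b,e,clk,h,g,a,d,c,j,f]
t=0: Δ0=0001011111 Δ1=0011011111 Δ2=1011011111 Δ3=1011011011 | 3Δ
t=1: Δ0=1011011011 Δ1=1001011011 | 1Δ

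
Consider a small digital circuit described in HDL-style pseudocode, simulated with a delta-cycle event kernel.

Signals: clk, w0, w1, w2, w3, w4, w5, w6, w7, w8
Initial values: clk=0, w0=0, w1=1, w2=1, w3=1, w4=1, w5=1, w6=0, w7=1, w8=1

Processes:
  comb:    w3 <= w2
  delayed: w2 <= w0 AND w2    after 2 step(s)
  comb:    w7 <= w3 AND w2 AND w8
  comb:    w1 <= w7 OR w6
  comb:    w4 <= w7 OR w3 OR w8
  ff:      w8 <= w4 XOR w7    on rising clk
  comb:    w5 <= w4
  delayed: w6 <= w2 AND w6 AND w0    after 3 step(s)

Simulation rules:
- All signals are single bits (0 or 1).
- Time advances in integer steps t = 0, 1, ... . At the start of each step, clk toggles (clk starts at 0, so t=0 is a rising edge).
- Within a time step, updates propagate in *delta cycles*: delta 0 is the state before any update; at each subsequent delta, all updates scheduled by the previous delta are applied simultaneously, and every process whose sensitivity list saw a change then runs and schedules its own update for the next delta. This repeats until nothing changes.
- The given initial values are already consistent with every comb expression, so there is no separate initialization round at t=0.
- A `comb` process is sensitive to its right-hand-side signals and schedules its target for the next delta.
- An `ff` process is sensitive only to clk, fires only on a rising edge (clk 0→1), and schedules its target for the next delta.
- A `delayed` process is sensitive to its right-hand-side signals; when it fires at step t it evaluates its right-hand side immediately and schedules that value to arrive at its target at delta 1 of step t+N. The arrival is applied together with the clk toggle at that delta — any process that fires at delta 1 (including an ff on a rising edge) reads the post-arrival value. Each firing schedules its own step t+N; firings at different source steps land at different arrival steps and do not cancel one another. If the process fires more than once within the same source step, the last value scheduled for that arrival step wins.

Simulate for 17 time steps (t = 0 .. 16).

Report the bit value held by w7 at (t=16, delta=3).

t0.Δ0 clk=0 w5=1 w0=0 w6=0 w8=1 w4=1 w1=1 w3=1 w2=1 w7=1
t0.Δ1 clk=1 w5=1 w0=0 w6=0 w8=1 w4=1 w1=1 w3=1 w2=1 w7=1
t0.Δ2 clk=1 w5=1 w0=0 w6=0 w8=0 w4=1 w1=1 w3=1 w2=1 w7=1
t0.Δ3 clk=1 w5=1 w0=0 w6=0 w8=0 w4=1 w1=1 w3=1 w2=1 w7=0
t0.Δ4 clk=1 w5=1 w0=0 w6=0 w8=0 w4=1 w1=0 w3=1 w2=1 w7=0
t1.Δ0 clk=1 w5=1 w0=0 w6=0 w8=0 w4=1 w1=0 w3=1 w2=1 w7=0
t1.Δ1 clk=0 w5=1 w0=0 w6=0 w8=0 w4=1 w1=0 w3=1 w2=1 w7=0
t2.Δ0 clk=0 w5=1 w0=0 w6=0 w8=0 w4=1 w1=0 w3=1 w2=1 w7=0
t2.Δ1 clk=1 w5=1 w0=0 w6=0 w8=0 w4=1 w1=0 w3=1 w2=1 w7=0
t2.Δ2 clk=1 w5=1 w0=0 w6=0 w8=1 w4=1 w1=0 w3=1 w2=1 w7=0
t2.Δ3 clk=1 w5=1 w0=0 w6=0 w8=1 w4=1 w1=0 w3=1 w2=1 w7=1
t2.Δ4 clk=1 w5=1 w0=0 w6=0 w8=1 w4=1 w1=1 w3=1 w2=1 w7=1
t3.Δ0 clk=1 w5=1 w0=0 w6=0 w8=1 w4=1 w1=1 w3=1 w2=1 w7=1
t3.Δ1 clk=0 w5=1 w0=0 w6=0 w8=1 w4=1 w1=1 w3=1 w2=1 w7=1
t4.Δ0 clk=0 w5=1 w0=0 w6=0 w8=1 w4=1 w1=1 w3=1 w2=1 w7=1
t4.Δ1 clk=1 w5=1 w0=0 w6=0 w8=1 w4=1 w1=1 w3=1 w2=1 w7=1
t4.Δ2 clk=1 w5=1 w0=0 w6=0 w8=0 w4=1 w1=1 w3=1 w2=1 w7=1
t4.Δ3 clk=1 w5=1 w0=0 w6=0 w8=0 w4=1 w1=1 w3=1 w2=1 w7=0
t4.Δ4 clk=1 w5=1 w0=0 w6=0 w8=0 w4=1 w1=0 w3=1 w2=1 w7=0
t5.Δ0 clk=1 w5=1 w0=0 w6=0 w8=0 w4=1 w1=0 w3=1 w2=1 w7=0
t5.Δ1 clk=0 w5=1 w0=0 w6=0 w8=0 w4=1 w1=0 w3=1 w2=1 w7=0
t6.Δ0 clk=0 w5=1 w0=0 w6=0 w8=0 w4=1 w1=0 w3=1 w2=1 w7=0
t6.Δ1 clk=1 w5=1 w0=0 w6=0 w8=0 w4=1 w1=0 w3=1 w2=1 w7=0
t6.Δ2 clk=1 w5=1 w0=0 w6=0 w8=1 w4=1 w1=0 w3=1 w2=1 w7=0
t6.Δ3 clk=1 w5=1 w0=0 w6=0 w8=1 w4=1 w1=0 w3=1 w2=1 w7=1
t6.Δ4 clk=1 w5=1 w0=0 w6=0 w8=1 w4=1 w1=1 w3=1 w2=1 w7=1
t7.Δ0 clk=1 w5=1 w0=0 w6=0 w8=1 w4=1 w1=1 w3=1 w2=1 w7=1
t7.Δ1 clk=0 w5=1 w0=0 w6=0 w8=1 w4=1 w1=1 w3=1 w2=1 w7=1
t8.Δ0 clk=0 w5=1 w0=0 w6=0 w8=1 w4=1 w1=1 w3=1 w2=1 w7=1
t8.Δ1 clk=1 w5=1 w0=0 w6=0 w8=1 w4=1 w1=1 w3=1 w2=1 w7=1
t8.Δ2 clk=1 w5=1 w0=0 w6=0 w8=0 w4=1 w1=1 w3=1 w2=1 w7=1
t8.Δ3 clk=1 w5=1 w0=0 w6=0 w8=0 w4=1 w1=1 w3=1 w2=1 w7=0
t8.Δ4 clk=1 w5=1 w0=0 w6=0 w8=0 w4=1 w1=0 w3=1 w2=1 w7=0
t9.Δ0 clk=1 w5=1 w0=0 w6=0 w8=0 w4=1 w1=0 w3=1 w2=1 w7=0
t9.Δ1 clk=0 w5=1 w0=0 w6=0 w8=0 w4=1 w1=0 w3=1 w2=1 w7=0
t10.Δ0 clk=0 w5=1 w0=0 w6=0 w8=0 w4=1 w1=0 w3=1 w2=1 w7=0
t10.Δ1 clk=1 w5=1 w0=0 w6=0 w8=0 w4=1 w1=0 w3=1 w2=1 w7=0
t10.Δ2 clk=1 w5=1 w0=0 w6=0 w8=1 w4=1 w1=0 w3=1 w2=1 w7=0
t10.Δ3 clk=1 w5=1 w0=0 w6=0 w8=1 w4=1 w1=0 w3=1 w2=1 w7=1
t10.Δ4 clk=1 w5=1 w0=0 w6=0 w8=1 w4=1 w1=1 w3=1 w2=1 w7=1
t11.Δ0 clk=1 w5=1 w0=0 w6=0 w8=1 w4=1 w1=1 w3=1 w2=1 w7=1
t11.Δ1 clk=0 w5=1 w0=0 w6=0 w8=1 w4=1 w1=1 w3=1 w2=1 w7=1
t12.Δ0 clk=0 w5=1 w0=0 w6=0 w8=1 w4=1 w1=1 w3=1 w2=1 w7=1
t12.Δ1 clk=1 w5=1 w0=0 w6=0 w8=1 w4=1 w1=1 w3=1 w2=1 w7=1
t12.Δ2 clk=1 w5=1 w0=0 w6=0 w8=0 w4=1 w1=1 w3=1 w2=1 w7=1
t12.Δ3 clk=1 w5=1 w0=0 w6=0 w8=0 w4=1 w1=1 w3=1 w2=1 w7=0
t12.Δ4 clk=1 w5=1 w0=0 w6=0 w8=0 w4=1 w1=0 w3=1 w2=1 w7=0
t13.Δ0 clk=1 w5=1 w0=0 w6=0 w8=0 w4=1 w1=0 w3=1 w2=1 w7=0
t13.Δ1 clk=0 w5=1 w0=0 w6=0 w8=0 w4=1 w1=0 w3=1 w2=1 w7=0
t14.Δ0 clk=0 w5=1 w0=0 w6=0 w8=0 w4=1 w1=0 w3=1 w2=1 w7=0
t14.Δ1 clk=1 w5=1 w0=0 w6=0 w8=0 w4=1 w1=0 w3=1 w2=1 w7=0
t14.Δ2 clk=1 w5=1 w0=0 w6=0 w8=1 w4=1 w1=0 w3=1 w2=1 w7=0
t14.Δ3 clk=1 w5=1 w0=0 w6=0 w8=1 w4=1 w1=0 w3=1 w2=1 w7=1
t14.Δ4 clk=1 w5=1 w0=0 w6=0 w8=1 w4=1 w1=1 w3=1 w2=1 w7=1
t15.Δ0 clk=1 w5=1 w0=0 w6=0 w8=1 w4=1 w1=1 w3=1 w2=1 w7=1
t15.Δ1 clk=0 w5=1 w0=0 w6=0 w8=1 w4=1 w1=1 w3=1 w2=1 w7=1
t16.Δ0 clk=0 w5=1 w0=0 w6=0 w8=1 w4=1 w1=1 w3=1 w2=1 w7=1
t16.Δ1 clk=1 w5=1 w0=0 w6=0 w8=1 w4=1 w1=1 w3=1 w2=1 w7=1
t16.Δ2 clk=1 w5=1 w0=0 w6=0 w8=0 w4=1 w1=1 w3=1 w2=1 w7=1
t16.Δ3 clk=1 w5=1 w0=0 w6=0 w8=0 w4=1 w1=1 w3=1 w2=1 w7=0
t16.Δ4 clk=1 w5=1 w0=0 w6=0 w8=0 w4=1 w1=0 w3=1 w2=1 w7=0

0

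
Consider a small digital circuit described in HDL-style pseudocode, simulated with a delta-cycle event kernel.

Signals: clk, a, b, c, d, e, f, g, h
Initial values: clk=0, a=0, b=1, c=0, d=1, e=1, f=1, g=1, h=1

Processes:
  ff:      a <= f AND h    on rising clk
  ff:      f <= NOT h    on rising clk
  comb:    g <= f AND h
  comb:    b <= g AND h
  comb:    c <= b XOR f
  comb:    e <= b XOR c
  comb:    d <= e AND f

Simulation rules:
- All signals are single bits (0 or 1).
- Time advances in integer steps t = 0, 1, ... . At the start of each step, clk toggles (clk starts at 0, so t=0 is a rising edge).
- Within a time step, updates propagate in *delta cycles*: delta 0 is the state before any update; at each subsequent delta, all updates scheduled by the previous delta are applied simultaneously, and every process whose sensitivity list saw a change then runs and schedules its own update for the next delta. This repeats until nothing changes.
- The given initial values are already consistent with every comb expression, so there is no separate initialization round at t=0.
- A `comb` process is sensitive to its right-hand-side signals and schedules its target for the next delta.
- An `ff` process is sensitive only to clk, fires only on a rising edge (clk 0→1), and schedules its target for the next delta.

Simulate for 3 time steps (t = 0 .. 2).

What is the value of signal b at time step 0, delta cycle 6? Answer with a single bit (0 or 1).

0

t=0 Δ0: c=0 h=1 e=1 d=1 a=0 b=1 g=1 f=1 clk=0
  Δ1: clk:0→1
  Δ2: a:0→1, f:1→0
  Δ3: c:0→1, d:1→0, g:1→0
  Δ4: e:1→0, b:1→0
  Δ5: c:1→0, e:0→1
  Δ6: e:1→0
  (6Δ to stable)
t=1 Δ0: c=0 h=1 e=0 d=0 a=1 b=0 g=0 f=0 clk=1
  Δ1: clk:1→0
  (1Δ to stable)
t=2 Δ0: c=0 h=1 e=0 d=0 a=1 b=0 g=0 f=0 clk=0
  Δ1: clk:0→1
  Δ2: a:1→0
  (2Δ to stable)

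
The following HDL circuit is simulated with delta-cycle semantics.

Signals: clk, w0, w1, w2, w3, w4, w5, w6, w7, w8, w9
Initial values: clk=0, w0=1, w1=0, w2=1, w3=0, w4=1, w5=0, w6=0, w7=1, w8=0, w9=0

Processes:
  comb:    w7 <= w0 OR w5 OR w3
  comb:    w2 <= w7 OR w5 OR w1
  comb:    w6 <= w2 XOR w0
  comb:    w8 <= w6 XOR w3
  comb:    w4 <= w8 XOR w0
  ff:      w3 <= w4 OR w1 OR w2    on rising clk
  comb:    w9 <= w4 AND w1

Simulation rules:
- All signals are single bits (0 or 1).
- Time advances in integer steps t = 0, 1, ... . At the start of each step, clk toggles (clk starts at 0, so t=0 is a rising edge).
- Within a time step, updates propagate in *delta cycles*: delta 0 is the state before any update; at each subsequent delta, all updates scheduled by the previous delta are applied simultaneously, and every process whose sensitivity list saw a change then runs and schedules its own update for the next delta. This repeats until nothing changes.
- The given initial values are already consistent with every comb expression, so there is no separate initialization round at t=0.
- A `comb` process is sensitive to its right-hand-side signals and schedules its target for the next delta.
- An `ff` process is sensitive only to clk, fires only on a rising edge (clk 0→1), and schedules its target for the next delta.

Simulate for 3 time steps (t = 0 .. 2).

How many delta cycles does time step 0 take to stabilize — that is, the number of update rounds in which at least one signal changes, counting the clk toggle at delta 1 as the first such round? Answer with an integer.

t0.Δ0 w0=1 w2=1 w6=0 w9=0 w4=1 w7=1 w1=0 w3=0 clk=0 w8=0 w5=0
t0.Δ1 w0=1 w2=1 w6=0 w9=0 w4=1 w7=1 w1=0 w3=0 clk=1 w8=0 w5=0
t0.Δ2 w0=1 w2=1 w6=0 w9=0 w4=1 w7=1 w1=0 w3=1 clk=1 w8=0 w5=0
t0.Δ3 w0=1 w2=1 w6=0 w9=0 w4=1 w7=1 w1=0 w3=1 clk=1 w8=1 w5=0
t0.Δ4 w0=1 w2=1 w6=0 w9=0 w4=0 w7=1 w1=0 w3=1 clk=1 w8=1 w5=0
t1.Δ0 w0=1 w2=1 w6=0 w9=0 w4=0 w7=1 w1=0 w3=1 clk=1 w8=1 w5=0
t1.Δ1 w0=1 w2=1 w6=0 w9=0 w4=0 w7=1 w1=0 w3=1 clk=0 w8=1 w5=0
t2.Δ0 w0=1 w2=1 w6=0 w9=0 w4=0 w7=1 w1=0 w3=1 clk=0 w8=1 w5=0
t2.Δ1 w0=1 w2=1 w6=0 w9=0 w4=0 w7=1 w1=0 w3=1 clk=1 w8=1 w5=0

4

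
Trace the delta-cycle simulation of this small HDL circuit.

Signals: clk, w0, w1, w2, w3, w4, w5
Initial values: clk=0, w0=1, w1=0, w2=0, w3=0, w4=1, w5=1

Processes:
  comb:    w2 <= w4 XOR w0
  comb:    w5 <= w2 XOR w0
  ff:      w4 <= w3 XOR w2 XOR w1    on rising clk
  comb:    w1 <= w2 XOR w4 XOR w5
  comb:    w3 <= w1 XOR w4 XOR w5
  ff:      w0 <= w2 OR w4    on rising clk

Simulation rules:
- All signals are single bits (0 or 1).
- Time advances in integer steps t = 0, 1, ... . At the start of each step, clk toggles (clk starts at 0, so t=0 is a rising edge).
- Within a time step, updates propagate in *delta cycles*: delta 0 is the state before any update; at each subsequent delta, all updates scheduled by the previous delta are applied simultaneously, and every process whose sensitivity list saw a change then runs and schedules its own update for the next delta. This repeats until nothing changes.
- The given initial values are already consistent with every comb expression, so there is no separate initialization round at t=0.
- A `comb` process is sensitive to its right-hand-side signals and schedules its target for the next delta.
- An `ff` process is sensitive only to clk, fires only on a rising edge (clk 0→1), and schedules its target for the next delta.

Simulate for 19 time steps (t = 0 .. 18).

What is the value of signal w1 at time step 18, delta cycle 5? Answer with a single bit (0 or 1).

0

[bits: w2,w5,w0,w1,w4,clk,w3]
t=0: Δ0=0110100 Δ1=0110110 Δ2=0110010 Δ3=1111011 Δ4=1010010 Δ5=1011010 Δ6=1011011 | 6Δ
t=1: Δ0=1011011 Δ1=1011001 | 1Δ
t=2: Δ0=1011001 Δ1=1011011 Δ2=1011111 Δ3=0010110 Δ4=0111111 Δ5=0110111 Δ6=0110110 | 6Δ
t=3: Δ0=0110110 Δ1=0110100 | 1Δ
t=4: Δ0=0110100 Δ1=0110110 Δ2=0110010 Δ3=1111011 Δ4=1010010 Δ5=1011010 Δ6=1011011 | 6Δ
t=5: Δ0=1011011 Δ1=1011001 | 1Δ
t=6: Δ0=1011001 Δ1=1011011 Δ2=1011111 Δ3=0010110 Δ4=0111111 Δ5=0110111 Δ6=0110110 | 6Δ
t=7: Δ0=0110110 Δ1=0110100 | 1Δ
t=8: Δ0=0110100 Δ1=0110110 Δ2=0110010 Δ3=1111011 Δ4=1010010 Δ5=1011010 Δ6=1011011 | 6Δ
t=9: Δ0=1011011 Δ1=1011001 | 1Δ
t=10: Δ0=1011001 Δ1=1011011 Δ2=1011111 Δ3=0010110 Δ4=0111111 Δ5=0110111 Δ6=0110110 | 6Δ
t=11: Δ0=0110110 Δ1=0110100 | 1Δ
t=12: Δ0=0110100 Δ1=0110110 Δ2=0110010 Δ3=1111011 Δ4=1010010 Δ5=1011010 Δ6=1011011 | 6Δ
t=13: Δ0=1011011 Δ1=1011001 | 1Δ
t=14: Δ0=1011001 Δ1=1011011 Δ2=1011111 Δ3=0010110 Δ4=0111111 Δ5=0110111 Δ6=0110110 | 6Δ
t=15: Δ0=0110110 Δ1=0110100 | 1Δ
t=16: Δ0=0110100 Δ1=0110110 Δ2=0110010 Δ3=1111011 Δ4=1010010 Δ5=1011010 Δ6=1011011 | 6Δ
t=17: Δ0=1011011 Δ1=1011001 | 1Δ
t=18: Δ0=1011001 Δ1=1011011 Δ2=1011111 Δ3=0010110 Δ4=0111111 Δ5=0110111 Δ6=0110110 | 6Δ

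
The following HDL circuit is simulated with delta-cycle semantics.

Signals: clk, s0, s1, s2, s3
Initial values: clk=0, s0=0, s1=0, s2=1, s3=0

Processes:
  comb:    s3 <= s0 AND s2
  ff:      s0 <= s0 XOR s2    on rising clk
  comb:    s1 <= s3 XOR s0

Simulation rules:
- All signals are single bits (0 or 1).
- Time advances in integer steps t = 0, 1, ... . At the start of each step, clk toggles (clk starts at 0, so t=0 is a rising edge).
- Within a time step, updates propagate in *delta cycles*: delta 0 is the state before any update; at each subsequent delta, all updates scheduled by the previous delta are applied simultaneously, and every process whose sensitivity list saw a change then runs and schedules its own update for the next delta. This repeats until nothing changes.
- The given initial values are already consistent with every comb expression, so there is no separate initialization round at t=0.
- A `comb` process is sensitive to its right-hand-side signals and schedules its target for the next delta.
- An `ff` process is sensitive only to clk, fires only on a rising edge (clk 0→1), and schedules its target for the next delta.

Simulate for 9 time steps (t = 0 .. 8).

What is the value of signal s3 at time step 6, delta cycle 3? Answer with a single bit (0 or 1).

0

t=0 Δ0: s3=0 s1=0 s2=1 s0=0 clk=0
  Δ1: clk:0→1
  Δ2: s0:0→1
  Δ3: s3:0→1, s1:0→1
  Δ4: s1:1→0
  (4Δ to stable)
t=1 Δ0: s3=1 s1=0 s2=1 s0=1 clk=1
  Δ1: clk:1→0
  (1Δ to stable)
t=2 Δ0: s3=1 s1=0 s2=1 s0=1 clk=0
  Δ1: clk:0→1
  Δ2: s0:1→0
  Δ3: s3:1→0, s1:0→1
  Δ4: s1:1→0
  (4Δ to stable)
t=3 Δ0: s3=0 s1=0 s2=1 s0=0 clk=1
  Δ1: clk:1→0
  (1Δ to stable)
t=4 Δ0: s3=0 s1=0 s2=1 s0=0 clk=0
  Δ1: clk:0→1
  Δ2: s0:0→1
  Δ3: s3:0→1, s1:0→1
  Δ4: s1:1→0
  (4Δ to stable)
t=5 Δ0: s3=1 s1=0 s2=1 s0=1 clk=1
  Δ1: clk:1→0
  (1Δ to stable)
t=6 Δ0: s3=1 s1=0 s2=1 s0=1 clk=0
  Δ1: clk:0→1
  Δ2: s0:1→0
  Δ3: s3:1→0, s1:0→1
  Δ4: s1:1→0
  (4Δ to stable)
t=7 Δ0: s3=0 s1=0 s2=1 s0=0 clk=1
  Δ1: clk:1→0
  (1Δ to stable)
t=8 Δ0: s3=0 s1=0 s2=1 s0=0 clk=0
  Δ1: clk:0→1
  Δ2: s0:0→1
  Δ3: s3:0→1, s1:0→1
  Δ4: s1:1→0
  (4Δ to stable)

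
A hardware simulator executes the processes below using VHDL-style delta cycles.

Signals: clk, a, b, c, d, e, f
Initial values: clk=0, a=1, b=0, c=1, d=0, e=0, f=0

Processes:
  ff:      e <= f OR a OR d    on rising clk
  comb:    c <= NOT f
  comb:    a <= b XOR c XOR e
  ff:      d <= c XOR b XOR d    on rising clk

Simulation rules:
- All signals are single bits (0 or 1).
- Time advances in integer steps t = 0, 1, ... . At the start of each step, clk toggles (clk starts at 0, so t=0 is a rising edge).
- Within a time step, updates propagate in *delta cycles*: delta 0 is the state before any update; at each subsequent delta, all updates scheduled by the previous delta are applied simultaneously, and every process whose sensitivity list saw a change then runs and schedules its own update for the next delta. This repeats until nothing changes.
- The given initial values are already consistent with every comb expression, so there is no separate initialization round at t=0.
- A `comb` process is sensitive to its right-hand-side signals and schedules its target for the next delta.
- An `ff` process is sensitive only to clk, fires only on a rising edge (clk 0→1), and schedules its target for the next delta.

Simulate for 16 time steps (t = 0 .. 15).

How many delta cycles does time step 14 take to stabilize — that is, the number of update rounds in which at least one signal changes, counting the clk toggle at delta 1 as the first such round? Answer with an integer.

t0.Δ0 e=0 clk=0 b=0 a=1 c=1 d=0 f=0
t0.Δ1 e=0 clk=1 b=0 a=1 c=1 d=0 f=0
t0.Δ2 e=1 clk=1 b=0 a=1 c=1 d=1 f=0
t0.Δ3 e=1 clk=1 b=0 a=0 c=1 d=1 f=0
t1.Δ0 e=1 clk=1 b=0 a=0 c=1 d=1 f=0
t1.Δ1 e=1 clk=0 b=0 a=0 c=1 d=1 f=0
t2.Δ0 e=1 clk=0 b=0 a=0 c=1 d=1 f=0
t2.Δ1 e=1 clk=1 b=0 a=0 c=1 d=1 f=0
t2.Δ2 e=1 clk=1 b=0 a=0 c=1 d=0 f=0
t3.Δ0 e=1 clk=1 b=0 a=0 c=1 d=0 f=0
t3.Δ1 e=1 clk=0 b=0 a=0 c=1 d=0 f=0
t4.Δ0 e=1 clk=0 b=0 a=0 c=1 d=0 f=0
t4.Δ1 e=1 clk=1 b=0 a=0 c=1 d=0 f=0
t4.Δ2 e=0 clk=1 b=0 a=0 c=1 d=1 f=0
t4.Δ3 e=0 clk=1 b=0 a=1 c=1 d=1 f=0
t5.Δ0 e=0 clk=1 b=0 a=1 c=1 d=1 f=0
t5.Δ1 e=0 clk=0 b=0 a=1 c=1 d=1 f=0
t6.Δ0 e=0 clk=0 b=0 a=1 c=1 d=1 f=0
t6.Δ1 e=0 clk=1 b=0 a=1 c=1 d=1 f=0
t6.Δ2 e=1 clk=1 b=0 a=1 c=1 d=0 f=0
t6.Δ3 e=1 clk=1 b=0 a=0 c=1 d=0 f=0
t7.Δ0 e=1 clk=1 b=0 a=0 c=1 d=0 f=0
t7.Δ1 e=1 clk=0 b=0 a=0 c=1 d=0 f=0
t8.Δ0 e=1 clk=0 b=0 a=0 c=1 d=0 f=0
t8.Δ1 e=1 clk=1 b=0 a=0 c=1 d=0 f=0
t8.Δ2 e=0 clk=1 b=0 a=0 c=1 d=1 f=0
t8.Δ3 e=0 clk=1 b=0 a=1 c=1 d=1 f=0
t9.Δ0 e=0 clk=1 b=0 a=1 c=1 d=1 f=0
t9.Δ1 e=0 clk=0 b=0 a=1 c=1 d=1 f=0
t10.Δ0 e=0 clk=0 b=0 a=1 c=1 d=1 f=0
t10.Δ1 e=0 clk=1 b=0 a=1 c=1 d=1 f=0
t10.Δ2 e=1 clk=1 b=0 a=1 c=1 d=0 f=0
t10.Δ3 e=1 clk=1 b=0 a=0 c=1 d=0 f=0
t11.Δ0 e=1 clk=1 b=0 a=0 c=1 d=0 f=0
t11.Δ1 e=1 clk=0 b=0 a=0 c=1 d=0 f=0
t12.Δ0 e=1 clk=0 b=0 a=0 c=1 d=0 f=0
t12.Δ1 e=1 clk=1 b=0 a=0 c=1 d=0 f=0
t12.Δ2 e=0 clk=1 b=0 a=0 c=1 d=1 f=0
t12.Δ3 e=0 clk=1 b=0 a=1 c=1 d=1 f=0
t13.Δ0 e=0 clk=1 b=0 a=1 c=1 d=1 f=0
t13.Δ1 e=0 clk=0 b=0 a=1 c=1 d=1 f=0
t14.Δ0 e=0 clk=0 b=0 a=1 c=1 d=1 f=0
t14.Δ1 e=0 clk=1 b=0 a=1 c=1 d=1 f=0
t14.Δ2 e=1 clk=1 b=0 a=1 c=1 d=0 f=0
t14.Δ3 e=1 clk=1 b=0 a=0 c=1 d=0 f=0
t15.Δ0 e=1 clk=1 b=0 a=0 c=1 d=0 f=0
t15.Δ1 e=1 clk=0 b=0 a=0 c=1 d=0 f=0

3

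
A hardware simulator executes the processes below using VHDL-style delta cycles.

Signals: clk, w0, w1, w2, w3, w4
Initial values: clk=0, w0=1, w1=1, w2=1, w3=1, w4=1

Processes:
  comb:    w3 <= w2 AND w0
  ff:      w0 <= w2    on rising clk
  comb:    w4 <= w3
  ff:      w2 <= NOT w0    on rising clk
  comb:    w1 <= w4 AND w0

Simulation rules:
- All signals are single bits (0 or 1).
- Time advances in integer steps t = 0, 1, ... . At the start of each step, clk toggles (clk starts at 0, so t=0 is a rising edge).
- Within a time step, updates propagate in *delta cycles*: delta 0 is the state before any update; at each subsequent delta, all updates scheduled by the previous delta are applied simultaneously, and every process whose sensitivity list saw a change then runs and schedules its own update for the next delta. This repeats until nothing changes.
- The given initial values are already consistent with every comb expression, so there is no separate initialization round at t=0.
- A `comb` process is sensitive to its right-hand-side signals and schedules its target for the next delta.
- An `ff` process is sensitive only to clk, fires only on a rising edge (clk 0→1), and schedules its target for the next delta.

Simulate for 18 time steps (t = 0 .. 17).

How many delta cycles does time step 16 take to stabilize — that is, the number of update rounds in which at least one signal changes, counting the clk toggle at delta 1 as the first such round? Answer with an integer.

[bits: w1,w4,w2,w0,clk,w3]
t=0: Δ0=111101 Δ1=111111 Δ2=110111 Δ3=110110 Δ4=100110 Δ5=000110 | 5Δ
t=1: Δ0=000110 Δ1=000100 | 1Δ
t=2: Δ0=000100 Δ1=000110 Δ2=000010 | 2Δ
t=3: Δ0=000010 Δ1=000000 | 1Δ
t=4: Δ0=000000 Δ1=000010 Δ2=001010 | 2Δ
t=5: Δ0=001010 Δ1=001000 | 1Δ
t=6: Δ0=001000 Δ1=001010 Δ2=001110 Δ3=001111 Δ4=011111 Δ5=111111 | 5Δ
t=7: Δ0=111111 Δ1=111101 | 1Δ
t=8: Δ0=111101 Δ1=111111 Δ2=110111 Δ3=110110 Δ4=100110 Δ5=000110 | 5Δ
t=9: Δ0=000110 Δ1=000100 | 1Δ
t=10: Δ0=000100 Δ1=000110 Δ2=000010 | 2Δ
t=11: Δ0=000010 Δ1=000000 | 1Δ
t=12: Δ0=000000 Δ1=000010 Δ2=001010 | 2Δ
t=13: Δ0=001010 Δ1=001000 | 1Δ
t=14: Δ0=001000 Δ1=001010 Δ2=001110 Δ3=001111 Δ4=011111 Δ5=111111 | 5Δ
t=15: Δ0=111111 Δ1=111101 | 1Δ
t=16: Δ0=111101 Δ1=111111 Δ2=110111 Δ3=110110 Δ4=100110 Δ5=000110 | 5Δ
t=17: Δ0=000110 Δ1=000100 | 1Δ

5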